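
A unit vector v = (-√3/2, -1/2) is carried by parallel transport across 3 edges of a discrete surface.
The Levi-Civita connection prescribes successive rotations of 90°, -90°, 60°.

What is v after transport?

Total rotation: 90° + (-90°) + 60° = 60°. Final vector: (0, -1)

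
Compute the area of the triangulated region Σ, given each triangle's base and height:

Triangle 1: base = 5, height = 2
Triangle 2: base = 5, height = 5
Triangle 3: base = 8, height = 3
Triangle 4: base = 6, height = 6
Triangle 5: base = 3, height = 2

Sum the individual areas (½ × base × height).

(1/2)×5×2 + (1/2)×5×5 + (1/2)×8×3 + (1/2)×6×6 + (1/2)×3×2 = 50.5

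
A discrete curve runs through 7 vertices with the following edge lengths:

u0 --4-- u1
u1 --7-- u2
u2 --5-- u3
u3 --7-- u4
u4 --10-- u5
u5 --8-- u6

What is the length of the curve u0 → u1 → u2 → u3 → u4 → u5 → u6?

Arc length = 4 + 7 + 5 + 7 + 10 + 8 = 41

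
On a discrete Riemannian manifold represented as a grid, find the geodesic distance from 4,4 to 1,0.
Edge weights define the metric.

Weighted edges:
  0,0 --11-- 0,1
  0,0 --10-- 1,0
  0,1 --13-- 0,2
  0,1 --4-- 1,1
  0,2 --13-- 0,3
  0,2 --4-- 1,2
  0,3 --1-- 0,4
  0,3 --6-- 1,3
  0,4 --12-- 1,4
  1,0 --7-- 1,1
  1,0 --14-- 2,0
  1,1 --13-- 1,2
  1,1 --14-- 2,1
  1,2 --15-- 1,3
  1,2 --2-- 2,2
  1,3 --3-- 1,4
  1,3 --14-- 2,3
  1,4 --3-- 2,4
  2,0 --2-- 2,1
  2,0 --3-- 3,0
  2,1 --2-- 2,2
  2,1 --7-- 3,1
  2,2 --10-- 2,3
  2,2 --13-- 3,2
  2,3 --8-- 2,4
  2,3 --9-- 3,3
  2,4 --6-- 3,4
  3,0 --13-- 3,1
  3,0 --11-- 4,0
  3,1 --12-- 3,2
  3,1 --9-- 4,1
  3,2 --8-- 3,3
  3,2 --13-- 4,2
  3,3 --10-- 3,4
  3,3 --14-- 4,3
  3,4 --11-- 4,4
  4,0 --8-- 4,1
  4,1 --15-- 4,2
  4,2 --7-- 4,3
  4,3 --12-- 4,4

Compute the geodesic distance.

Shortest path: 4,4 → 3,4 → 2,4 → 2,3 → 2,2 → 2,1 → 2,0 → 1,0, total weight = 53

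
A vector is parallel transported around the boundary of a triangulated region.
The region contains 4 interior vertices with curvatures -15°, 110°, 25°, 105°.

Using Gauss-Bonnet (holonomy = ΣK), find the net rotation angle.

Holonomy = total enclosed curvature = (-15°) + 110° + 25° + 105° = 225°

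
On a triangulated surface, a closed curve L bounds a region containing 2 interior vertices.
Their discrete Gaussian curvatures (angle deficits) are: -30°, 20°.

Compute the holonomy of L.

Holonomy = total enclosed curvature = (-30°) + 20° = -10°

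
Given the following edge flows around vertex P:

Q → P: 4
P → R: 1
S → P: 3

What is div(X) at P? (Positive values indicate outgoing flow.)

Divergence = sum of outgoing flows = (-4) + 1 + (-3) = -6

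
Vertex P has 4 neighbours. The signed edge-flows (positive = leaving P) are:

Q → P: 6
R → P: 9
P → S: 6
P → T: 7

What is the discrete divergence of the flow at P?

Divergence = sum of outgoing flows = (-6) + (-9) + 6 + 7 = -2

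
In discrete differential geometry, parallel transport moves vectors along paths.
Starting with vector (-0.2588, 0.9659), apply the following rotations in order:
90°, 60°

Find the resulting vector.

Total rotation: 90° + 60° = 150°. Final vector: (-0.2588, -0.9659)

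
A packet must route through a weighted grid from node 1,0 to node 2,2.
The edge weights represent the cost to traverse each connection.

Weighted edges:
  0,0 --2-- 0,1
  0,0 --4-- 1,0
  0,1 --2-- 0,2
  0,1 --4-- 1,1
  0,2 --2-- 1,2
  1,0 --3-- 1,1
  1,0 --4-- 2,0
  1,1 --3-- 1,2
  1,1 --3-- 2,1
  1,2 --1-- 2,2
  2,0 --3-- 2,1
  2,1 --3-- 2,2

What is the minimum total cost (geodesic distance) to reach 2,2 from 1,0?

Shortest path: 1,0 → 1,1 → 1,2 → 2,2, total weight = 7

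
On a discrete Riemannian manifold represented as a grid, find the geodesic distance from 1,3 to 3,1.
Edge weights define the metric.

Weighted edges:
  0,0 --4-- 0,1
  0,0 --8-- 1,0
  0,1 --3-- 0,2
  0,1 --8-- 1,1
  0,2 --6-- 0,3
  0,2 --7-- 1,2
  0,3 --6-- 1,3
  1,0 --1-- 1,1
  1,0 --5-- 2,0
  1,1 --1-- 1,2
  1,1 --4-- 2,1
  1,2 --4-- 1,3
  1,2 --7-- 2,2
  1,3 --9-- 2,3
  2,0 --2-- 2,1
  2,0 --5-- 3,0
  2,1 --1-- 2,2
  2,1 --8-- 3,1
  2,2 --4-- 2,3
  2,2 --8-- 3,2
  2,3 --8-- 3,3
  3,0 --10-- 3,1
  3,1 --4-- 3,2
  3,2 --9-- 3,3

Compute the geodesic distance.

Shortest path: 1,3 → 1,2 → 1,1 → 2,1 → 3,1, total weight = 17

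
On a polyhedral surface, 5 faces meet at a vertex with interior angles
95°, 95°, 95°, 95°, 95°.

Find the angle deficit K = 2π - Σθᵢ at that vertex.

Sum of angles = 475°. K = 360° - 475° = -115°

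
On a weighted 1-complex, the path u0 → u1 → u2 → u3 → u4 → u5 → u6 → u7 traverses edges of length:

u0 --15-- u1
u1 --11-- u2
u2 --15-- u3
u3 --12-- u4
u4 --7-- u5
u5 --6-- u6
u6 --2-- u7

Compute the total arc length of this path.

Arc length = 15 + 11 + 15 + 12 + 7 + 6 + 2 = 68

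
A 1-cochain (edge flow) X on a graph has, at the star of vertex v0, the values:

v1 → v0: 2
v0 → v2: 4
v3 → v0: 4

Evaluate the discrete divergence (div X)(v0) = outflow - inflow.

Divergence = sum of outgoing flows = (-2) + 4 + (-4) = -2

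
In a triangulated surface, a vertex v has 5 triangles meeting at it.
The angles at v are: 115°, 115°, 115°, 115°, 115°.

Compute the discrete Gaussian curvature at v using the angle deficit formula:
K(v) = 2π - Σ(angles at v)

Sum of angles = 575°. K = 360° - 575° = -215° = -43π/36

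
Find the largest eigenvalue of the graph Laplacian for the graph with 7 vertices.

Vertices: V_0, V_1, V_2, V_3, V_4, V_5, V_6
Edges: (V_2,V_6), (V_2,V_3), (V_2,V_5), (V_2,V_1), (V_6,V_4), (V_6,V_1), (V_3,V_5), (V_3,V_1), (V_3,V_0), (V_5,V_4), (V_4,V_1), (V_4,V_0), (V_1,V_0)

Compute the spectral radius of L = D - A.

Degrees: deg(V_0) = 3, deg(V_1) = 5, deg(V_2) = 4, deg(V_3) = 4, deg(V_4) = 4, deg(V_5) = 3, deg(V_6) = 3.
L = D − A with rows/columns ordered (V_0, V_1, V_2, V_3, V_4, V_5, V_6):
  [ 3, -1,  0, -1, -1,  0,  0]
  [-1,  5, -1, -1, -1,  0, -1]
  [ 0, -1,  4, -1,  0, -1, -1]
  [-1, -1, -1,  4,  0, -1,  0]
  [-1, -1,  0,  0,  4, -1, -1]
  [ 0,  0, -1, -1, -1,  3,  0]
  [ 0, -1, -1,  0, -1,  0,  3]
Characteristic polynomial: det(λI − L) = λ(λ² − 8λ + 14)²(λ² − 10λ + 23).
Roots: λ = 0; (λ² − 8λ + 14) = 0 ⇒ λ = 4 ± √2 ≈ 2.5858, 5.4142 (multiplicity 2); (λ² − 10λ + 23) = 0 ⇒ λ = 5 ± √2 ≈ 3.5858, 6.4142.
(Check: the roots sum (with multiplicity) to 26, matching trace L = Σdeg = 2·13 = 26.)
Laplacian eigenvalues: [0.0, 2.5858, 2.5858, 3.5858, 5.4142, 5.4142, 6.4142]. Largest eigenvalue (spectral radius) = 6.4142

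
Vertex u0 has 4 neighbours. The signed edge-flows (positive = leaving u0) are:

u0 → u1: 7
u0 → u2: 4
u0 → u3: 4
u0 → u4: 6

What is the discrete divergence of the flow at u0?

Divergence = sum of outgoing flows = 7 + 4 + 4 + 6 = 21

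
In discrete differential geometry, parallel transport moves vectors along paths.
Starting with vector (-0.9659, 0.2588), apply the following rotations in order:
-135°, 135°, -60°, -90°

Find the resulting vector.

Total rotation: (-135°) + 135° + (-60°) + (-90°) = -150°. Final vector: (0.9659, 0.2588)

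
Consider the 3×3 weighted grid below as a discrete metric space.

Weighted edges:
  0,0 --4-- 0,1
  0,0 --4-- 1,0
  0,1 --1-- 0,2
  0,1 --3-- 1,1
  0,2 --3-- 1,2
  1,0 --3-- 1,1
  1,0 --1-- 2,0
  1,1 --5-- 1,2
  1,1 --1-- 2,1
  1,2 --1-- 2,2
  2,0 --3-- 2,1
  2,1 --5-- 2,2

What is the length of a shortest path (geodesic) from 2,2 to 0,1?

Shortest path: 2,2 → 1,2 → 0,2 → 0,1, total weight = 5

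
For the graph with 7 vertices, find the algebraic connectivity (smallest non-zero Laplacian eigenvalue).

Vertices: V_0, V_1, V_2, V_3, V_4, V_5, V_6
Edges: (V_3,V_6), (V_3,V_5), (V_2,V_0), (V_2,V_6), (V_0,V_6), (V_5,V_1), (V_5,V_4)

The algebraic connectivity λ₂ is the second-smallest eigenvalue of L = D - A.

Degrees: deg(V_0) = 2, deg(V_1) = 1, deg(V_2) = 2, deg(V_3) = 2, deg(V_4) = 1, deg(V_5) = 3, deg(V_6) = 3.
L = D − A with rows/columns ordered (V_0, V_1, V_2, V_3, V_4, V_5, V_6):
  [ 2,  0, -1,  0,  0,  0, -1]
  [ 0,  1,  0,  0,  0, -1,  0]
  [-1,  0,  2,  0,  0,  0, -1]
  [ 0,  0,  0,  2,  0, -1, -1]
  [ 0,  0,  0,  0,  1, -1,  0]
  [ 0, -1,  0, -1, -1,  3,  0]
  [-1,  0, -1, -1,  0,  0,  3]
Characteristic polynomial: det(λI − L) = λ(λ² − 4λ + 1)(λ − 1)(λ² − 6λ + 7)(λ − 3).
Roots: λ = 0; (λ² − 4λ + 1) = 0 ⇒ λ = 2 ± √3 ≈ 0.2679, 3.7321; (λ − 1) = 0 ⇒ λ = 1; (λ² − 6λ + 7) = 0 ⇒ λ = 3 ± √2 ≈ 1.5858, 4.4142; (λ − 3) = 0 ⇒ λ = 3.
(Check: the roots sum (with multiplicity) to 14, matching trace L = Σdeg = 2·7 = 14.)
Laplacian eigenvalues: [0.0, 0.2679, 1.0, 1.5858, 3.0, 3.7321, 4.4142]. Algebraic connectivity (smallest non-zero eigenvalue) = 0.2679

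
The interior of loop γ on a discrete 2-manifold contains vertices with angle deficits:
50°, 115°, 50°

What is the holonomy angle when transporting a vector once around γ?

Holonomy = total enclosed curvature = 50° + 115° + 50° = 215°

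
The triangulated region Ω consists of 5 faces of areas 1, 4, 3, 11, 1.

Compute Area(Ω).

1 + 4 + 3 + 11 + 1 = 20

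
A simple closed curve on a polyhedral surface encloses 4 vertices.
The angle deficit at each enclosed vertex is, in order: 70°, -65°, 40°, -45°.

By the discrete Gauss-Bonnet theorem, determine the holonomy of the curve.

Holonomy = total enclosed curvature = 70° + (-65°) + 40° + (-45°) = 0°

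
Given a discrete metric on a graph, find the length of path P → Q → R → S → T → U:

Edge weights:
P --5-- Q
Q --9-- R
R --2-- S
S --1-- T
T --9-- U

Arc length = 5 + 9 + 2 + 1 + 9 = 26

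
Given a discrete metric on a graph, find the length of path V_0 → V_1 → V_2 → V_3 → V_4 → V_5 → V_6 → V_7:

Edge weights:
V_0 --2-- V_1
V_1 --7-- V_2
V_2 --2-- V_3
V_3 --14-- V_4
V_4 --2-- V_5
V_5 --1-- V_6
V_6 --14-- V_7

Arc length = 2 + 7 + 2 + 14 + 2 + 1 + 14 = 42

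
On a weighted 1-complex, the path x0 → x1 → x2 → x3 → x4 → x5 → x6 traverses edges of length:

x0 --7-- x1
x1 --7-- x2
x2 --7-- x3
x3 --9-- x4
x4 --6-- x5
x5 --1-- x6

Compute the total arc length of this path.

Arc length = 7 + 7 + 7 + 9 + 6 + 1 = 37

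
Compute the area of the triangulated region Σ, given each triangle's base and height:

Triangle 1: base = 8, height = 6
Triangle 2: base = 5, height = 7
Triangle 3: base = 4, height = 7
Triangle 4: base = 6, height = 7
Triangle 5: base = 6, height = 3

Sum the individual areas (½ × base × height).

(1/2)×8×6 + (1/2)×5×7 + (1/2)×4×7 + (1/2)×6×7 + (1/2)×6×3 = 85.5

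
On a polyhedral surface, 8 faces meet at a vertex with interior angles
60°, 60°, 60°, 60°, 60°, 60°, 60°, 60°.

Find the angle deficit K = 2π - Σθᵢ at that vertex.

Sum of angles = 480°. K = 360° - 480° = -120°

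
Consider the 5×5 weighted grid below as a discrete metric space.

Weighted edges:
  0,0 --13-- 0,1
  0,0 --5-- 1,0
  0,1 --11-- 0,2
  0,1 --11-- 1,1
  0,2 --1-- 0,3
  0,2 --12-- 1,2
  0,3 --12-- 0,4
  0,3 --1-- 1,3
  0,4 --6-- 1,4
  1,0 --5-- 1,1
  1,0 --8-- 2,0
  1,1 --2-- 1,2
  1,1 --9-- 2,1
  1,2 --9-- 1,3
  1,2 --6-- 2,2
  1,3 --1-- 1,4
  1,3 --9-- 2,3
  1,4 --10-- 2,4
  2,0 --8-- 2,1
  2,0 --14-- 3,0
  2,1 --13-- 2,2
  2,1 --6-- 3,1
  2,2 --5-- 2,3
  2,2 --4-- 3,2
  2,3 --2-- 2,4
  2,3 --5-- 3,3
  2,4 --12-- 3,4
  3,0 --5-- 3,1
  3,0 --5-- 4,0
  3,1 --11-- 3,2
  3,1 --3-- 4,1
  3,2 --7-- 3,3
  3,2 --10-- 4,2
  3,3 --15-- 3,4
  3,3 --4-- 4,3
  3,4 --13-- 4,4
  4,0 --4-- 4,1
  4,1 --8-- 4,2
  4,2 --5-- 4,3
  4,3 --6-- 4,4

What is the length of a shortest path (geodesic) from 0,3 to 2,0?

Shortest path: 0,3 → 1,3 → 1,2 → 1,1 → 1,0 → 2,0, total weight = 25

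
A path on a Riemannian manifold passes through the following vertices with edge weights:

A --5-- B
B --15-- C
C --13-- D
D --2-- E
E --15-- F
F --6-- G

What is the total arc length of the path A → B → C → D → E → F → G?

Arc length = 5 + 15 + 13 + 2 + 15 + 6 = 56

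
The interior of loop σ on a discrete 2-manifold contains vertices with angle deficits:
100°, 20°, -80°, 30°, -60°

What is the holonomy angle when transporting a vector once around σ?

Holonomy = total enclosed curvature = 100° + 20° + (-80°) + 30° + (-60°) = 10°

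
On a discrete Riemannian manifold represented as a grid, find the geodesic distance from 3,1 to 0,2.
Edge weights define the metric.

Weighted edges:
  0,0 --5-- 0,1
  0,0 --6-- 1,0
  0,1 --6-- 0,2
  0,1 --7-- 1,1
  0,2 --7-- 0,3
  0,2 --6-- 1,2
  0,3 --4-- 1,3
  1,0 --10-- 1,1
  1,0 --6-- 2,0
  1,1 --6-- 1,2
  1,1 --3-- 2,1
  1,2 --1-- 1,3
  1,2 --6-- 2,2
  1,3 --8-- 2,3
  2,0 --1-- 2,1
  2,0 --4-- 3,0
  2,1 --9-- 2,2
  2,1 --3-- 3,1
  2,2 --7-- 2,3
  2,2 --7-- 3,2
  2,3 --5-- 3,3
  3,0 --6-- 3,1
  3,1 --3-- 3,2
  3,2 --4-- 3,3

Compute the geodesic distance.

Shortest path: 3,1 → 2,1 → 1,1 → 1,2 → 0,2, total weight = 18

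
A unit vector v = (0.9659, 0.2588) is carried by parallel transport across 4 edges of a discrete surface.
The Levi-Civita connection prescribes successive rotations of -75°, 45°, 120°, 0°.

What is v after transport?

Total rotation: (-75°) + 45° + 120° + 0° = 90°. Final vector: (-0.2588, 0.9659)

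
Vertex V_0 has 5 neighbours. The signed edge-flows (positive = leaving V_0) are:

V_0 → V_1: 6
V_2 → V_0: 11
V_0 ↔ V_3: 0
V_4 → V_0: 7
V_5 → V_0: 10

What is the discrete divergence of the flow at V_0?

Divergence = sum of outgoing flows = 6 + (-11) + 0 + (-7) + (-10) = -22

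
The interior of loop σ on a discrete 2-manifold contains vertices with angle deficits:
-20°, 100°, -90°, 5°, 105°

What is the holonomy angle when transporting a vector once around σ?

Holonomy = total enclosed curvature = (-20°) + 100° + (-90°) + 5° + 105° = 100°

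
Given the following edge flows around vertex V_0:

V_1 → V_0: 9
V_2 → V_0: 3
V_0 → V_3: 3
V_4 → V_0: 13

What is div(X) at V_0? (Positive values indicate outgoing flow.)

Divergence = sum of outgoing flows = (-9) + (-3) + 3 + (-13) = -22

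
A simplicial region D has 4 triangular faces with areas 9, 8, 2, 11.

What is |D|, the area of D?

9 + 8 + 2 + 11 = 30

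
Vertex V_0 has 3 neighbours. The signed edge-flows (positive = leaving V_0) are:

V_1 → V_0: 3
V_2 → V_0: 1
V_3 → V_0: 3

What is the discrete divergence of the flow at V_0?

Divergence = sum of outgoing flows = (-3) + (-1) + (-3) = -7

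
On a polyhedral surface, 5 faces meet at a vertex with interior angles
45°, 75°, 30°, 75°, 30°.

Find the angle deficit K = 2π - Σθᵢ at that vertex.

Sum of angles = 255°. K = 360° - 255° = 105°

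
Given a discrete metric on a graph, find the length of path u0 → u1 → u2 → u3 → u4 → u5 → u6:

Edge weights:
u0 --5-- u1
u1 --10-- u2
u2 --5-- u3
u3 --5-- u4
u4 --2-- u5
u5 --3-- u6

Arc length = 5 + 10 + 5 + 5 + 2 + 3 = 30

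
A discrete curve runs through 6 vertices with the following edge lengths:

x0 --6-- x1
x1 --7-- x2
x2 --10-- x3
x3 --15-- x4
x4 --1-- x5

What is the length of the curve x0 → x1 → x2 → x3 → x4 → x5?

Arc length = 6 + 7 + 10 + 15 + 1 = 39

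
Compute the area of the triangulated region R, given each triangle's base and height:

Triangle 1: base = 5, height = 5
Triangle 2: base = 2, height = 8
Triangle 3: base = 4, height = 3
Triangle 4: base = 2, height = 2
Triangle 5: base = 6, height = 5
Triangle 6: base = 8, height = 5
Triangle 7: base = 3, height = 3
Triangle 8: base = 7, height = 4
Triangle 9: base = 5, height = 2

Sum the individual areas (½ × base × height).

(1/2)×5×5 + (1/2)×2×8 + (1/2)×4×3 + (1/2)×2×2 + (1/2)×6×5 + (1/2)×8×5 + (1/2)×3×3 + (1/2)×7×4 + (1/2)×5×2 = 87.0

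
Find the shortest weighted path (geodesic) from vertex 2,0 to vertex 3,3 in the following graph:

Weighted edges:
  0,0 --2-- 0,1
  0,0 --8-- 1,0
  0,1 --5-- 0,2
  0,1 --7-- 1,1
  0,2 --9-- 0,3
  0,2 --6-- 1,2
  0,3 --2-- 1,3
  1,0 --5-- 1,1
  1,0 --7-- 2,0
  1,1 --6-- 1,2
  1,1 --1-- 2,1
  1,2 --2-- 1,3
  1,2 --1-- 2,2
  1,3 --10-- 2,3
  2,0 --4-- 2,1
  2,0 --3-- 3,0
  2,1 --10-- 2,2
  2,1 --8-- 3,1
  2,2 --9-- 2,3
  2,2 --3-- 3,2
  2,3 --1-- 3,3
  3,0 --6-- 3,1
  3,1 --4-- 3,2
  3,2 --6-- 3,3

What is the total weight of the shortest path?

Shortest path: 2,0 → 3,0 → 3,1 → 3,2 → 3,3, total weight = 19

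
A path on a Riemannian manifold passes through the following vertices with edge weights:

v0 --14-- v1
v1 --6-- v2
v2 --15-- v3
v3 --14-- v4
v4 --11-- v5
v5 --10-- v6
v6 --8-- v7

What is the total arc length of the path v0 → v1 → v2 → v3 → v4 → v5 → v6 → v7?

Arc length = 14 + 6 + 15 + 14 + 11 + 10 + 8 = 78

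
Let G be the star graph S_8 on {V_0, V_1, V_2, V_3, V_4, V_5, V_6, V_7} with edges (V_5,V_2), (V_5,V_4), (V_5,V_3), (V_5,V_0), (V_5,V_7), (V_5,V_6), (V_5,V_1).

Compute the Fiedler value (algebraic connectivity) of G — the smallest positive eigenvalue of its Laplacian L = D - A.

The star S_8 is the complete bipartite graph K_{1,7} (one hub of degree 7, 7 leaves of degree 1). The Laplacian spectrum of K_{p,q} is 0, p (multiplicity q−1), q (multiplicity p−1), p+q. With p = 1, q = 7: 0 once, 1 with multiplicity 6, and 8 once. (Check: trace L = sum of degrees = 14 = 6·1 + 8.)
Laplacian eigenvalues: [0.0, 1.0, 1.0, 1.0, 1.0, 1.0, 1.0, 8.0]. Algebraic connectivity (smallest non-zero eigenvalue) = 1.0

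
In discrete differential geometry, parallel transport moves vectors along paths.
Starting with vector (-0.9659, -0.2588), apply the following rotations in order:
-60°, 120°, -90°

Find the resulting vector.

Total rotation: (-60°) + 120° + (-90°) = -30°. Final vector: (-0.9659, 0.2588)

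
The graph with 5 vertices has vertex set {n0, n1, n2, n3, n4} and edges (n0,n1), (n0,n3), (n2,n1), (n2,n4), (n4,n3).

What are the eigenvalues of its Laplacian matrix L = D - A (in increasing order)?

Degrees: deg(n0) = 2, deg(n1) = 2, deg(n2) = 2, deg(n3) = 2, deg(n4) = 2.
L = D − A with rows/columns ordered (n0, n1, n2, n3, n4):
  [ 2, -1,  0, -1,  0]
  [-1,  2, -1,  0,  0]
  [ 0, -1,  2,  0, -1]
  [-1,  0,  0,  2, -1]
  [ 0,  0, -1, -1,  2]
Characteristic polynomial: det(λI − L) = λ(λ² − 5λ + 5)².
Roots: λ = 0; (λ² − 5λ + 5) = 0 ⇒ λ = (5 ± √5)/2 ≈ 1.382, 3.618 (multiplicity 2).
(Check: the roots sum (with multiplicity) to 10, matching trace L = Σdeg = 2·5 = 10.)
Laplacian eigenvalues (increasing order): [0.0, 1.382, 1.382, 3.618, 3.618]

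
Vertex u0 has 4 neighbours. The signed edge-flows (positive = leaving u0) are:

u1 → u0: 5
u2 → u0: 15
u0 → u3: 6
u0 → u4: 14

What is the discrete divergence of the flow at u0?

Divergence = sum of outgoing flows = (-5) + (-15) + 6 + 14 = 0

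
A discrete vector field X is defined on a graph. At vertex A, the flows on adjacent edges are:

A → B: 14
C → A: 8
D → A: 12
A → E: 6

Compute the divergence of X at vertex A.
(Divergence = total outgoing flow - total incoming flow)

Divergence = sum of outgoing flows = 14 + (-8) + (-12) + 6 = 0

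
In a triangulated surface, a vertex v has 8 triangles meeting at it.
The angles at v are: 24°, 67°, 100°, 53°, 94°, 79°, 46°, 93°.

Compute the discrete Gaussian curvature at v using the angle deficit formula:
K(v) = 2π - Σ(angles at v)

Sum of angles = 556°. K = 360° - 556° = -196° = -49π/45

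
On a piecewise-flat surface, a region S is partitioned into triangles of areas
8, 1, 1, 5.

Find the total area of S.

8 + 1 + 1 + 5 = 15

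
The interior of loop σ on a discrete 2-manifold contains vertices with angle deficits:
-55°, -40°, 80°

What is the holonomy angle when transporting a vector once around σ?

Holonomy = total enclosed curvature = (-55°) + (-40°) + 80° = -15°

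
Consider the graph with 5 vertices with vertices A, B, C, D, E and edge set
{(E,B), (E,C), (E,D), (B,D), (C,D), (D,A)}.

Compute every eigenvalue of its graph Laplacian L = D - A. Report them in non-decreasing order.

Degrees: deg(A) = 1, deg(B) = 2, deg(C) = 2, deg(D) = 4, deg(E) = 3.
L = D − A with rows/columns ordered (A, B, C, D, E):
  [ 1,  0,  0, -1,  0]
  [ 0,  2,  0, -1, -1]
  [ 0,  0,  2, -1, -1]
  [-1, -1, -1,  4, -1]
  [ 0, -1, -1, -1,  3]
Characteristic polynomial: det(λI − L) = λ(λ − 1)(λ − 2)(λ − 4)(λ − 5).
Roots: λ = 0; (λ − 1) = 0 ⇒ λ = 1; (λ − 2) = 0 ⇒ λ = 2; (λ − 4) = 0 ⇒ λ = 4; (λ − 5) = 0 ⇒ λ = 5.
(Check: the roots sum (with multiplicity) to 12, matching trace L = Σdeg = 2·6 = 12.)
Laplacian eigenvalues (increasing order): [0.0, 1.0, 2.0, 4.0, 5.0]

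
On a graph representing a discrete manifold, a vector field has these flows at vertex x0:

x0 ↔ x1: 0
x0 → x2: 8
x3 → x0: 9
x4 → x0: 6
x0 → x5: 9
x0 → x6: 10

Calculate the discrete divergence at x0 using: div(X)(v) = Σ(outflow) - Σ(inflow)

Divergence = sum of outgoing flows = 0 + 8 + (-9) + (-6) + 9 + 10 = 12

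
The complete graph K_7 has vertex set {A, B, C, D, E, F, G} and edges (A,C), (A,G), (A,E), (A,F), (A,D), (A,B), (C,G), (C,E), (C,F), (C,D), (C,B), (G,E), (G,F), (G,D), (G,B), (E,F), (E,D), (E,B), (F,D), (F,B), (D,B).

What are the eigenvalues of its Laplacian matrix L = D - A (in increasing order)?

For the complete graph K_n, L = nI − J (J = all-ones matrix). J has eigenvalues n (once, eigenvector 𝟙) and 0 (multiplicity n−1), so L has eigenvalues 0 (once) and n (multiplicity n−1). Here n = 7: eigenvalue 0 once and 7 with multiplicity 6.
Laplacian eigenvalues (increasing order): [0.0, 7.0, 7.0, 7.0, 7.0, 7.0, 7.0]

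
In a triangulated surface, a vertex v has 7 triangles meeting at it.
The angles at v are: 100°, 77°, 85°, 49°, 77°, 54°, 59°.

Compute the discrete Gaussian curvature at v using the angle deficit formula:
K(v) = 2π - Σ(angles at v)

Sum of angles = 501°. K = 360° - 501° = -141° = -47π/60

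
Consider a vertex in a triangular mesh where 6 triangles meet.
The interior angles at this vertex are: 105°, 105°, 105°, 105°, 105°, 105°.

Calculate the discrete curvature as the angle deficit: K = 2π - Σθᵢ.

Sum of angles = 630°. K = 360° - 630° = -270° = -3π/2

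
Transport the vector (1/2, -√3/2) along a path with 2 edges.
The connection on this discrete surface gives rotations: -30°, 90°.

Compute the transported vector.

Total rotation: (-30°) + 90° = 60°. Final vector: (1, 0)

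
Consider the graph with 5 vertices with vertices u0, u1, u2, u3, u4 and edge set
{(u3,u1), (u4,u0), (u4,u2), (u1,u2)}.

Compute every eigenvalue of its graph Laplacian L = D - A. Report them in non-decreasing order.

Degrees: deg(u0) = 1, deg(u1) = 2, deg(u2) = 2, deg(u3) = 1, deg(u4) = 2.
L = D − A with rows/columns ordered (u0, u1, u2, u3, u4):
  [ 1,  0,  0,  0, -1]
  [ 0,  2, -1, -1,  0]
  [ 0, -1,  2,  0, -1]
  [ 0, -1,  0,  1,  0]
  [-1,  0, -1,  0,  2]
Characteristic polynomial: det(λI − L) = λ(λ² − 3λ + 1)(λ² − 5λ + 5).
Roots: λ = 0; (λ² − 3λ + 1) = 0 ⇒ λ = (3 ± √5)/2 ≈ 0.382, 2.618; (λ² − 5λ + 5) = 0 ⇒ λ = (5 ± √5)/2 ≈ 1.382, 3.618.
(Check: the roots sum (with multiplicity) to 8, matching trace L = Σdeg = 2·4 = 8.)
Laplacian eigenvalues (increasing order): [0.0, 0.382, 1.382, 2.618, 3.618]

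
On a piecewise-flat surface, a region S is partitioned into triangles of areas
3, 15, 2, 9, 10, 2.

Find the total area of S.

3 + 15 + 2 + 9 + 10 + 2 = 41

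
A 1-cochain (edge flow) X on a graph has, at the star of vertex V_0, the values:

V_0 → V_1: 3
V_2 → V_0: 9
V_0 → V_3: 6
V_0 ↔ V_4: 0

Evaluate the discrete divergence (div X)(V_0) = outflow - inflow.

Divergence = sum of outgoing flows = 3 + (-9) + 6 + 0 = 0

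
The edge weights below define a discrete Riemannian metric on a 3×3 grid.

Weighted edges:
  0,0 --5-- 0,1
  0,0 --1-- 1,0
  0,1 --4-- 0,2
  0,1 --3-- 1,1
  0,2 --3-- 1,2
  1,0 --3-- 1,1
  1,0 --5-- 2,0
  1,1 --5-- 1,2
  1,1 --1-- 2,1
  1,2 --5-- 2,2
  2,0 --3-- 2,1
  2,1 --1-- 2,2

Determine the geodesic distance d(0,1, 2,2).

Shortest path: 0,1 → 1,1 → 2,1 → 2,2, total weight = 5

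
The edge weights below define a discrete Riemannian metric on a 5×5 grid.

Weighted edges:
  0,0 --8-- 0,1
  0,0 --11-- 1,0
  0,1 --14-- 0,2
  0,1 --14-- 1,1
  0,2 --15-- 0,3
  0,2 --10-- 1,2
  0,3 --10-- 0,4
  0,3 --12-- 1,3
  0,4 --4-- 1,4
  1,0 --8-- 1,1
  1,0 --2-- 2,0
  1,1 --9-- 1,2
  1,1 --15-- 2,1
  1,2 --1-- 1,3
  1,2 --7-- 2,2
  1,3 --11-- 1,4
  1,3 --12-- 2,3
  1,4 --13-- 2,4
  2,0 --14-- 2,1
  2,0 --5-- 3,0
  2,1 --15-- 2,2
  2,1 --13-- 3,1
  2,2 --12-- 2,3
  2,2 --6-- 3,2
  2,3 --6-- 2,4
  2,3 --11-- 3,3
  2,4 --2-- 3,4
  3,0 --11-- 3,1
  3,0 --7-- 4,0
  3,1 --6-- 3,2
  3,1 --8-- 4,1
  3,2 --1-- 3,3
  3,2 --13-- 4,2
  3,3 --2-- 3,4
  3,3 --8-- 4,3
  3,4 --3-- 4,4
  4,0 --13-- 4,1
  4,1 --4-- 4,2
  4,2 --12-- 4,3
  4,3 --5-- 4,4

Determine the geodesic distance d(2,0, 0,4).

Shortest path: 2,0 → 1,0 → 1,1 → 1,2 → 1,3 → 1,4 → 0,4, total weight = 35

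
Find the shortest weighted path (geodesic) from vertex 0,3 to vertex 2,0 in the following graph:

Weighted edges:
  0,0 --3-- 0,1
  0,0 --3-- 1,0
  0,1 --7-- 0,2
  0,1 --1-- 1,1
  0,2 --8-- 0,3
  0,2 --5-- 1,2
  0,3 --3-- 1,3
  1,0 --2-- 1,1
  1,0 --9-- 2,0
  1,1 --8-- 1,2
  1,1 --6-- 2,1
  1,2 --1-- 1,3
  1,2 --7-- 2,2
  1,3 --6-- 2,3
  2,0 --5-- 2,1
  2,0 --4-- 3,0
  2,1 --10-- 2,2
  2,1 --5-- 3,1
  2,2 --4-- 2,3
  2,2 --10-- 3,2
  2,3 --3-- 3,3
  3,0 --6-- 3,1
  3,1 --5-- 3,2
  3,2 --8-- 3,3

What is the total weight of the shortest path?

Shortest path: 0,3 → 1,3 → 1,2 → 1,1 → 1,0 → 2,0, total weight = 23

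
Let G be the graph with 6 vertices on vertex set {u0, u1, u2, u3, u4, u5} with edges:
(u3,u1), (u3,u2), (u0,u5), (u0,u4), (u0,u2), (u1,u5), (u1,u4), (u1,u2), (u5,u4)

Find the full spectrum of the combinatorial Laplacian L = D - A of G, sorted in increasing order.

Degrees: deg(u0) = 3, deg(u1) = 4, deg(u2) = 3, deg(u3) = 2, deg(u4) = 3, deg(u5) = 3.
L = D − A with rows/columns ordered (u0, u1, u2, u3, u4, u5):
  [ 3,  0, -1,  0, -1, -1]
  [ 0,  4, -1, -1, -1, -1]
  [-1, -1,  3, -1,  0,  0]
  [ 0, -1, -1,  2,  0,  0]
  [-1, -1,  0,  0,  3, -1]
  [-1, -1,  0,  0, -1,  3]
Characteristic polynomial: det(λI − L) = λ(λ² − 7λ + 8)(λ − 3)(λ − 4)².
Roots: λ = 0; (λ² − 7λ + 8) = 0 ⇒ λ = (7 ± √17)/2 ≈ 1.4384, 5.5616; (λ − 3) = 0 ⇒ λ = 3; (λ − 4) = 0 ⇒ λ = 4 (multiplicity 2).
(Check: the roots sum (with multiplicity) to 18, matching trace L = Σdeg = 2·9 = 18.)
Laplacian eigenvalues (increasing order): [0.0, 1.4384, 3.0, 4.0, 4.0, 5.5616]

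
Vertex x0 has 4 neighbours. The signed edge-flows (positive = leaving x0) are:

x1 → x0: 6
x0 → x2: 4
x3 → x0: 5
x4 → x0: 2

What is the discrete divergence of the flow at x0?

Divergence = sum of outgoing flows = (-6) + 4 + (-5) + (-2) = -9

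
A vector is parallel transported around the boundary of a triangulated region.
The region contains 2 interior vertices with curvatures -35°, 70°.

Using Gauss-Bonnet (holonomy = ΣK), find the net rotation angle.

Holonomy = total enclosed curvature = (-35°) + 70° = 35°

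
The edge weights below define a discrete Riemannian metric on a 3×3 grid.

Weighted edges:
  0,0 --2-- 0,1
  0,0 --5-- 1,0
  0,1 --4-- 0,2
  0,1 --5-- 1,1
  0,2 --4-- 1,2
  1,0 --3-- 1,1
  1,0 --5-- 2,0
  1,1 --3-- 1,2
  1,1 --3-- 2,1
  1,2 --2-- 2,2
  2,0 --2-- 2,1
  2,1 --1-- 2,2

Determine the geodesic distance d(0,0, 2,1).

Shortest path: 0,0 → 0,1 → 1,1 → 2,1, total weight = 10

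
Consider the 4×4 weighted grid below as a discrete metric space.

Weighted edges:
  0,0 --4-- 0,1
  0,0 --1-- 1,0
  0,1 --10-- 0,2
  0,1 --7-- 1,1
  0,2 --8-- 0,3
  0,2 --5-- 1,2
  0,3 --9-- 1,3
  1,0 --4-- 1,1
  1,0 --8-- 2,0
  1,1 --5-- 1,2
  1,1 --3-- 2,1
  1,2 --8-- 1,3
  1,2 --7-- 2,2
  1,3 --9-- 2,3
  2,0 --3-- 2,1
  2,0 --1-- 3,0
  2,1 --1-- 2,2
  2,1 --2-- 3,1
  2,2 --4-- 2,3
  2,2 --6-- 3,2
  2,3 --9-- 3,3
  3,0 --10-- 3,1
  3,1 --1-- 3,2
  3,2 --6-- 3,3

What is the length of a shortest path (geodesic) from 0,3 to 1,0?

Shortest path: 0,3 → 0,2 → 1,2 → 1,1 → 1,0, total weight = 22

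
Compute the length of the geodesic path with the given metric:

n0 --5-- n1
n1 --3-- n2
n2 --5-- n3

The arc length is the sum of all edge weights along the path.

Arc length = 5 + 3 + 5 = 13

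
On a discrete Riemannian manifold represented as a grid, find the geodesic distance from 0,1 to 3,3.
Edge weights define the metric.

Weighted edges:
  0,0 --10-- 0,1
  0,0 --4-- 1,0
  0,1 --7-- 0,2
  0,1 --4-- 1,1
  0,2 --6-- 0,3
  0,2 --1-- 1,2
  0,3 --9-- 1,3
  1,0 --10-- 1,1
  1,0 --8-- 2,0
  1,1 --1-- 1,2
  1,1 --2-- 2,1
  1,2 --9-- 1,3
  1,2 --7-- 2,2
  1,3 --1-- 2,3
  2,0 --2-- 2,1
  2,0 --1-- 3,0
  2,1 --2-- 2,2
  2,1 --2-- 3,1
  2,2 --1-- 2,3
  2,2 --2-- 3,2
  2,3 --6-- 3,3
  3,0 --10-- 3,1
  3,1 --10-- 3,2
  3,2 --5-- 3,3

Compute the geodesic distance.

Shortest path: 0,1 → 1,1 → 2,1 → 2,2 → 2,3 → 3,3, total weight = 15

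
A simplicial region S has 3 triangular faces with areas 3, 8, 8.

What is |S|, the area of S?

3 + 8 + 8 = 19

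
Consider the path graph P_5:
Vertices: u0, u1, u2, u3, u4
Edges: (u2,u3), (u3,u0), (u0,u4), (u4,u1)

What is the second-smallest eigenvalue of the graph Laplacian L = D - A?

The path graph P_n has Laplacian eigenvalues λ_k = 2 − 2cos(kπ/n), k = 0, 1, …, n−1. Here n = 5:
k=0: 2 − 2cos(0) = 0.0; k=1: 2 − 2cos(π/5) = 0.382; k=2: 2 − 2cos(2π/5) = 1.382; k=3: 2 − 2cos(3π/5) = 2.618; k=4: 2 − 2cos(4π/5) = 3.618.
Laplacian eigenvalues: [0.0, 0.382, 1.382, 2.618, 3.618]. Algebraic connectivity (smallest non-zero eigenvalue) = 0.382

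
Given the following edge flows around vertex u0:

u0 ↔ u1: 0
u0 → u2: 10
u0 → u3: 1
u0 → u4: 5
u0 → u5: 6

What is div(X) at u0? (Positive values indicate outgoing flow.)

Divergence = sum of outgoing flows = 0 + 10 + 1 + 5 + 6 = 22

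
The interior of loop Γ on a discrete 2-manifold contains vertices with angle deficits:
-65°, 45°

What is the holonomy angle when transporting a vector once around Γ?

Holonomy = total enclosed curvature = (-65°) + 45° = -20°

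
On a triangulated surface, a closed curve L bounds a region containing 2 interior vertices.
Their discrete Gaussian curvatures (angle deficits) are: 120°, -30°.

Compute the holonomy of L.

Holonomy = total enclosed curvature = 120° + (-30°) = 90°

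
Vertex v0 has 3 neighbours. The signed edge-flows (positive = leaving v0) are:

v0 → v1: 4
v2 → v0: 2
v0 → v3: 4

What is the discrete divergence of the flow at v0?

Divergence = sum of outgoing flows = 4 + (-2) + 4 = 6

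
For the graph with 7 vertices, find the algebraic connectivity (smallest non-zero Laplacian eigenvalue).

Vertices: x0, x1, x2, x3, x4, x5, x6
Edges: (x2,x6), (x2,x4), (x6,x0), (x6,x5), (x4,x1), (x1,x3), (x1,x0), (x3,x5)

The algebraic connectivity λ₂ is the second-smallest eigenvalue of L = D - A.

Degrees: deg(x0) = 2, deg(x1) = 3, deg(x2) = 2, deg(x3) = 2, deg(x4) = 2, deg(x5) = 2, deg(x6) = 3.
L = D − A with rows/columns ordered (x0, x1, x2, x3, x4, x5, x6):
  [ 2, -1,  0,  0,  0,  0, -1]
  [-1,  3,  0, -1, -1,  0,  0]
  [ 0,  0,  2,  0, -1,  0, -1]
  [ 0, -1,  0,  2,  0, -1,  0]
  [ 0, -1, -1,  0,  2,  0,  0]
  [ 0,  0,  0, -1,  0,  2, -1]
  [-1,  0, -1,  0,  0, -1,  3]
Characteristic polynomial: det(λI − L) = λ(λ − 1)(λ² − 6λ + 7)²(λ − 3).
Roots: λ = 0; (λ − 1) = 0 ⇒ λ = 1; (λ² − 6λ + 7) = 0 ⇒ λ = 3 ± √2 ≈ 1.5858, 4.4142 (multiplicity 2); (λ − 3) = 0 ⇒ λ = 3.
(Check: the roots sum (with multiplicity) to 16, matching trace L = Σdeg = 2·8 = 16.)
Laplacian eigenvalues: [0.0, 1.0, 1.5858, 1.5858, 3.0, 4.4142, 4.4142]. Algebraic connectivity (smallest non-zero eigenvalue) = 1.0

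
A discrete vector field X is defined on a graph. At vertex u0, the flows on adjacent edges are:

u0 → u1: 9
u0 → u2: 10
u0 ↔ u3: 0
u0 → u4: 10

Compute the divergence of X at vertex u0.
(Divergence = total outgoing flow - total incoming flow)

Divergence = sum of outgoing flows = 9 + 10 + 0 + 10 = 29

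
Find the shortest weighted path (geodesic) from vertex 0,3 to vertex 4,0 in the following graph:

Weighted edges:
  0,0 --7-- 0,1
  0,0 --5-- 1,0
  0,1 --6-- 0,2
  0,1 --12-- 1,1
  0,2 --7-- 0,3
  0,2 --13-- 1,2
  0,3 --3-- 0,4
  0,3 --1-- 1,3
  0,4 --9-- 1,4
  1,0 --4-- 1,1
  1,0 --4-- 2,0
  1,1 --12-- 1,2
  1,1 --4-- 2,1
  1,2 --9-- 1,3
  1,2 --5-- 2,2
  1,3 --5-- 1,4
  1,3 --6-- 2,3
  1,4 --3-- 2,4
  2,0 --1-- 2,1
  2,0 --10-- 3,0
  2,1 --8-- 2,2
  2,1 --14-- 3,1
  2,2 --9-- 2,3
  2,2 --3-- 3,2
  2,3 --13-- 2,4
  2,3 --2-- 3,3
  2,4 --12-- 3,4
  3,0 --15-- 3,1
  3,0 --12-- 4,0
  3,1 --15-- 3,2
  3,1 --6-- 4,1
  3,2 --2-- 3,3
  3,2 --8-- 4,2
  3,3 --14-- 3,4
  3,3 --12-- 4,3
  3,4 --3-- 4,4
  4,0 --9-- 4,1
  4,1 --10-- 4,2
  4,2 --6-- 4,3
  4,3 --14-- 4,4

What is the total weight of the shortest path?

Shortest path: 0,3 → 1,3 → 2,3 → 3,3 → 3,2 → 4,2 → 4,1 → 4,0, total weight = 38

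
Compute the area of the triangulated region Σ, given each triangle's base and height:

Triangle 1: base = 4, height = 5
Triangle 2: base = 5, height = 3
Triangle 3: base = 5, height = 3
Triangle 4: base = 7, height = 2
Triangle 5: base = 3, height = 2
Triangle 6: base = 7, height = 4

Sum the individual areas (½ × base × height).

(1/2)×4×5 + (1/2)×5×3 + (1/2)×5×3 + (1/2)×7×2 + (1/2)×3×2 + (1/2)×7×4 = 49.0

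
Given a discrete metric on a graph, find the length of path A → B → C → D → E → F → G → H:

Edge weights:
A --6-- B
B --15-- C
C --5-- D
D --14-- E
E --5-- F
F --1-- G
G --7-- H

Arc length = 6 + 15 + 5 + 14 + 5 + 1 + 7 = 53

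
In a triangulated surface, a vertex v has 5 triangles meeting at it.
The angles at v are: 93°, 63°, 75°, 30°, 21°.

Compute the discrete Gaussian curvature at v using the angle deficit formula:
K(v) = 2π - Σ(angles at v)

Sum of angles = 282°. K = 360° - 282° = 78° = 13π/30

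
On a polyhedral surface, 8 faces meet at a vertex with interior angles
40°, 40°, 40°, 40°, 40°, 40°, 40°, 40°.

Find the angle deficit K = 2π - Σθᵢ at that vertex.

Sum of angles = 320°. K = 360° - 320° = 40°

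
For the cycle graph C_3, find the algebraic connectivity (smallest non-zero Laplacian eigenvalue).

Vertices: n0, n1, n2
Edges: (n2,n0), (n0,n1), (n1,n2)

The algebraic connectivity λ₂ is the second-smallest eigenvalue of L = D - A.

The cycle graph C_n has Laplacian eigenvalues λ_k = 2 − 2cos(2πk/n), k = 0, 1, …, n−1. Here n = 3:
k=0: 2 − 2cos(0) = 0.0; k=1: 2 − 2cos(2π/3) = 3.0; k=2: 2 − 2cos(4π/3) = 3.0.
Laplacian eigenvalues: [0.0, 3.0, 3.0]. Algebraic connectivity (smallest non-zero eigenvalue) = 3.0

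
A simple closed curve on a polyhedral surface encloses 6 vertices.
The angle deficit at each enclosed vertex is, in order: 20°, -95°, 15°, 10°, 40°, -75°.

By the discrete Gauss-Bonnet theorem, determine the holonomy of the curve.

Holonomy = total enclosed curvature = 20° + (-95°) + 15° + 10° + 40° + (-75°) = -85°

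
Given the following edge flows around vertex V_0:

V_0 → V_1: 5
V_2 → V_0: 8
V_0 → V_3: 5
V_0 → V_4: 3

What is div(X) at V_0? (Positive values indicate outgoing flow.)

Divergence = sum of outgoing flows = 5 + (-8) + 5 + 3 = 5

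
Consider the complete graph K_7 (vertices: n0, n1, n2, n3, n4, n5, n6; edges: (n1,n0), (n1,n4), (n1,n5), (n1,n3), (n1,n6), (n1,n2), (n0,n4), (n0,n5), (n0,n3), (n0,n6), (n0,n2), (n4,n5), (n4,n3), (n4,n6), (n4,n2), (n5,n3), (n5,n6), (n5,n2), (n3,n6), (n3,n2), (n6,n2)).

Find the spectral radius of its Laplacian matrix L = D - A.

For the complete graph K_n, L = nI − J (J = all-ones matrix). J has eigenvalues n (once, eigenvector 𝟙) and 0 (multiplicity n−1), so L has eigenvalues 0 (once) and n (multiplicity n−1). Here n = 7: eigenvalue 0 once and 7 with multiplicity 6.
Laplacian eigenvalues: [0.0, 7.0, 7.0, 7.0, 7.0, 7.0, 7.0]. Largest eigenvalue (spectral radius) = 7.0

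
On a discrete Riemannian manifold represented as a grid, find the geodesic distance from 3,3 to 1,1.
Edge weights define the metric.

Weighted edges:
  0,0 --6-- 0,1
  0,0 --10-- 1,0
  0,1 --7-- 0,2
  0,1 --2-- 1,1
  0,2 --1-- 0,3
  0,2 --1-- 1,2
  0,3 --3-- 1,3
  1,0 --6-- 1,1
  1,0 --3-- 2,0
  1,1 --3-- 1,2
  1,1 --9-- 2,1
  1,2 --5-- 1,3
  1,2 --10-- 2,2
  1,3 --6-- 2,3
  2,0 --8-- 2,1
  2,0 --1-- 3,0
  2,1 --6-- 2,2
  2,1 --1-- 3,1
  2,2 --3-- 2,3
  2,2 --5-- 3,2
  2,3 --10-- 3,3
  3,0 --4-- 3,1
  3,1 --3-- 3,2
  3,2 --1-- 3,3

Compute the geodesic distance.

Shortest path: 3,3 → 3,2 → 3,1 → 2,1 → 1,1, total weight = 14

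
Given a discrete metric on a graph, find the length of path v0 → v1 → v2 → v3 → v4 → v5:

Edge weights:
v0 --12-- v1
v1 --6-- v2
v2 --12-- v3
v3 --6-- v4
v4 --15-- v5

Arc length = 12 + 6 + 12 + 6 + 15 = 51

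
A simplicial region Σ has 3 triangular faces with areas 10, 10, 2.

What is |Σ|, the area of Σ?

10 + 10 + 2 = 22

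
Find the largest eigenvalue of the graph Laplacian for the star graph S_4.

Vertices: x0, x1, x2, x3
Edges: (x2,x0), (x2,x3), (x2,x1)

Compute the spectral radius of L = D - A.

The star S_4 is the complete bipartite graph K_{1,3} (one hub of degree 3, 3 leaves of degree 1). The Laplacian spectrum of K_{p,q} is 0, p (multiplicity q−1), q (multiplicity p−1), p+q. With p = 1, q = 3: 0 once, 1 with multiplicity 2, and 4 once. (Check: trace L = sum of degrees = 6 = 2·1 + 4.)
Laplacian eigenvalues: [0.0, 1.0, 1.0, 4.0]. Largest eigenvalue (spectral radius) = 4.0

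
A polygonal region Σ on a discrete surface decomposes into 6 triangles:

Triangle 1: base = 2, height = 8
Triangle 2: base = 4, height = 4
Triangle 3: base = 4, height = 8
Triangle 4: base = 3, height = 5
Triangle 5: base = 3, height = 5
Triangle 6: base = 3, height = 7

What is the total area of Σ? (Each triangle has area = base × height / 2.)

(1/2)×2×8 + (1/2)×4×4 + (1/2)×4×8 + (1/2)×3×5 + (1/2)×3×5 + (1/2)×3×7 = 57.5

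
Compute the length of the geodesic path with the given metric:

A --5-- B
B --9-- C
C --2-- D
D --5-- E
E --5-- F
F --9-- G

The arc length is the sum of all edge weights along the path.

Arc length = 5 + 9 + 2 + 5 + 5 + 9 = 35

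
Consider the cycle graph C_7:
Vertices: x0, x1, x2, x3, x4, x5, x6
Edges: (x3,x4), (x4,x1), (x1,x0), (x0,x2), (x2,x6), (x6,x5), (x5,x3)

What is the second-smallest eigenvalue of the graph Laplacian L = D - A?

The cycle graph C_n has Laplacian eigenvalues λ_k = 2 − 2cos(2πk/n), k = 0, 1, …, n−1. Here n = 7:
k=0: 2 − 2cos(0) = 0.0; k=1: 2 − 2cos(2π/7) = 0.753; k=2: 2 − 2cos(4π/7) = 2.445; k=3: 2 − 2cos(6π/7) = 3.8019; k=4: 2 − 2cos(8π/7) = 3.8019; k=5: 2 − 2cos(10π/7) = 2.445; k=6: 2 − 2cos(12π/7) = 0.753.
Laplacian eigenvalues: [0.0, 0.753, 0.753, 2.445, 2.445, 3.8019, 3.8019]. Algebraic connectivity (smallest non-zero eigenvalue) = 0.753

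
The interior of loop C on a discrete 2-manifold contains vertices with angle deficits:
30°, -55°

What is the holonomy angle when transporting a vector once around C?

Holonomy = total enclosed curvature = 30° + (-55°) = -25°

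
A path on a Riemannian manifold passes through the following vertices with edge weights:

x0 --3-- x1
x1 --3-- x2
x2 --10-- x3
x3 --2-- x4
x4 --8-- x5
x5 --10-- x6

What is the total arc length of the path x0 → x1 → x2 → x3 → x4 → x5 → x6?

Arc length = 3 + 3 + 10 + 2 + 8 + 10 = 36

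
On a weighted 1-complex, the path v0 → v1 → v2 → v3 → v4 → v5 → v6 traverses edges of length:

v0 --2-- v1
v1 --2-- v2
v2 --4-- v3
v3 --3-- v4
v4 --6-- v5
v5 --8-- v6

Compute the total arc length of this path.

Arc length = 2 + 2 + 4 + 3 + 6 + 8 = 25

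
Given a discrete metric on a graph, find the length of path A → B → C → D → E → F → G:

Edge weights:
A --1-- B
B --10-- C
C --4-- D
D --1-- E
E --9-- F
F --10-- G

Arc length = 1 + 10 + 4 + 1 + 9 + 10 = 35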